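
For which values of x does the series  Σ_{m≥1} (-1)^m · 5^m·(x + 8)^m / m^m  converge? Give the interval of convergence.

Applying the root test, |a_m|^(1/m) = 5/m → 0.
The limit is 0 for every x, so R = ∞.

(−∞, ∞)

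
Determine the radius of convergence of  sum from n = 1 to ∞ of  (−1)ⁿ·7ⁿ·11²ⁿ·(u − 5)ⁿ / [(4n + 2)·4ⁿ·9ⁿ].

The ratio of consecutive coefficients is [(4n + 2)/(4(n+1) + 2)] · 7·121/(4·9) → 847/36.
Hence the series converges for |u − 5| < 1/(847/36) = 36/847, so the radius of convergence is 36/847.

R = 36/847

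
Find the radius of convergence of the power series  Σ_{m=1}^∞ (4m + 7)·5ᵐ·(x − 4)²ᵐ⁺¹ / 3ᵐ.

Ratio test: |a_{m+1}/a_m| = [(4(m+1) + 7)/(4m + 7)] · 5/3 → 5/3 as m → ∞.
Writing y = (x − 4)², the series in y has radius 3/5, so |x − 4| < √(3/5) and R = √15/5.

R = √15/5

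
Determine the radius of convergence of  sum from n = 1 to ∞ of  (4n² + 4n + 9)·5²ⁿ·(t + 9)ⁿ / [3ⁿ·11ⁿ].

R = 33/25

The ratio of consecutive coefficients is [(4(n+1)² + 4(n+1) + 9)/(4n² + 4n + 9)] · 25/(3·11) → 25/33.
The series converges when 25/33 · |t + 9| < 1, giving R = 33/25.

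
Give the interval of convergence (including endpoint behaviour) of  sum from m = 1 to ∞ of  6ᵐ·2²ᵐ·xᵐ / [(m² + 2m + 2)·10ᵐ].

Ratio test: |a_{m+1}/a_m| = [(m² + 2m + 2)/((m+1)² + 2(m+1) + 2)] · 6·4/10 → 12/5 as m → ∞.
Thus R = 1/(12/5) = 5/12.
Check x = 5/12: absolute convergence follows by limit comparison with Σ 1/m².
At x = -5/12: the series is dominated by a constant times Σ 1/m², which converges (p = 2 > 1).

[-5/12, 5/12]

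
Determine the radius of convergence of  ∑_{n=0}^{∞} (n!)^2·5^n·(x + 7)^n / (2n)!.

Ratio test: |a_{n+1}/a_n| = (n+1)²/[(2n+1)·(2n+2)] · 5 → 5/4 as n → ∞.
Thus R = 1/(5/4) = 4/5.

R = 4/5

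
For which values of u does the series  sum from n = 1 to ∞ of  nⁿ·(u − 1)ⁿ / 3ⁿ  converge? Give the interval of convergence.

By the Cauchy root test, |a_n|^(1/n) = n/3 → ∞.
The root grows without bound, so R = 0 (convergence only at u = 1).

{1}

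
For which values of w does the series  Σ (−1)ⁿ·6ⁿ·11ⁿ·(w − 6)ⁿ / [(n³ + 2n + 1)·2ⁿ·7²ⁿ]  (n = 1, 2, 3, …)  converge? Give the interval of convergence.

[149/33, 247/33]

The ratio of consecutive coefficients is [(n³ + 2n + 1)/((n+1)³ + 2(n+1) + 1)] · 6·11/(2·49) → 33/49.
Hence the series converges for |w − 6| < 1/(33/49) = 49/33, so the radius of convergence is 49/33.
Endpoint w = 247/33: absolute convergence follows by limit comparison with Σ 1/n³.
Endpoint w = 149/33: the terms are on the order of 1/n³, so the series converges absolutely by comparison with the p-series (p = 3 > 1).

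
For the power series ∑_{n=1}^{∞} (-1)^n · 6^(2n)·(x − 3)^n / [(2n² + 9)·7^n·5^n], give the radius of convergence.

By the ratio test, |a_{n+1}/a_n| = [(2n² + 9)/(2(n+1)² + 9)] · 36/(7·5) → 36/35.
Thus R = 1/(36/35) = 35/36.

R = 35/36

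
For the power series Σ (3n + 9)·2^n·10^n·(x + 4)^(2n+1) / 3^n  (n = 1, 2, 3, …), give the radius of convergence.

R = √15/10

The ratio of consecutive coefficients is [(3(n+1) + 9)/(3n + 9)] · 2·10/3 → 20/3.
Successive powers of (x + 4) differ by 2, so the series converges when |x + 4|² · 20/3 < 1, i.e. |x + 4| < √(3/20). So R = √15/10.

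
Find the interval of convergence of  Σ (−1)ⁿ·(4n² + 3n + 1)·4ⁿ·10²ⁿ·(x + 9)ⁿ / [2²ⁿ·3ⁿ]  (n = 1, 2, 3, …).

Ratio test: |a_{n+1}/a_n| = [(4(n+1)² + 3(n+1) + 1)/(4n² + 3n + 1)] · 4·100/(4·3) → 100/3 as n → ∞.
Thus R = 1/(100/3) = 3/100.
Endpoint x = -897/100: the terms have absolute value of order n², which does not tend to 0, so the series diverges by the divergence test.
When x = -903/100, the terms have absolute value of order n², which does not tend to 0, so the series diverges by the divergence test.

(-903/100, -897/100)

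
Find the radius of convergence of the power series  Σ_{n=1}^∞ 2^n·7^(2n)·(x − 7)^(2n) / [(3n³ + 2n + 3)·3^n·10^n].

R = √15/7

Apply the ratio test: |a_{n+1}| / |a_n| = [(3n³ + 2n + 3)/(3(n+1)³ + 2(n+1) + 3)] · 2·49/(3·10), which tends to 49/15 as n → ∞.
Writing y = (x − 7)², the series in y has radius 15/49, so |x − 7| < √(15/49) and R = √15/7.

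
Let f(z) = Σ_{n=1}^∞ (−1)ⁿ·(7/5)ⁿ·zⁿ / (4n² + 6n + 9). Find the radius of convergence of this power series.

Apply the ratio test: |a_{n+1}| / |a_n| = [(4n² + 6n + 9)/(4(n+1)² + 6(n+1) + 9)] · 7/5, which tends to 7/5 as n → ∞.
Thus R = 1/(7/5) = 5/7.

R = 5/7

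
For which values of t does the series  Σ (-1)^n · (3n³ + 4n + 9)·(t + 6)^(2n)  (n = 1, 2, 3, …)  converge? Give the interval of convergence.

(-7, -5)

The ratio of consecutive coefficients is (3(n+1)³ + 4(n+1) + 9)/(3n³ + 4n + 9) → 1.
Since the exponent of (t + 6) increases by 2 each term, convergence requires |t + 6|² < 1, hence R = 1.
At t = -5: the terms do not tend to 0, so the series diverges.
Check t = -7: the terms do not tend to 0, so the series diverges.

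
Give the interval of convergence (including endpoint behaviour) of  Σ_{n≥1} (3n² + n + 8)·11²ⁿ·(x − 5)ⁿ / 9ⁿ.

(596/121, 614/121)

The ratio of consecutive coefficients is [(3(n+1)² + (n+1) + 8)/(3n² + n + 8)] · 121/9 → 121/9.
Convergence for |x − 5| · 121/9 < 1, i.e. |x − 5| < 9/121. So R = 9/121.
When x = 614/121, the n-th term does not approach 0; divergence by the term test.
At x = 596/121: the n-th term does not approach 0; divergence by the term test.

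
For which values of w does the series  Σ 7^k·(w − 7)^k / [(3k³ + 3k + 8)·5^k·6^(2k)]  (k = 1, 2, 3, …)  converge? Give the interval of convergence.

Ratio test: |a_{k+1}/a_k| = [(3k³ + 3k + 8)/(3(k+1)³ + 3(k+1) + 8)] · 7/(5·36) → 7/180 as k → ∞.
Thus R = 1/(7/180) = 180/7.
At w = 229/7: absolute convergence follows by limit comparison with Σ 1/k³.
Endpoint w = -131/7: the series is dominated by a constant times Σ 1/k³, which converges (p = 3 > 1).

[-131/7, 229/7]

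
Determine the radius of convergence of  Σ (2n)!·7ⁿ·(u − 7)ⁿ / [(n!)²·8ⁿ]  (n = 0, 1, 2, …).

R = 2/7

Apply the ratio test: |a_{n+1}| / |a_n| = (2n+1)·(2n+2)/(n+1)² · 7/8, which tends to 7/2 as n → ∞.
Hence the series converges for |u − 7| < 1/(7/2) = 2/7, so the radius of convergence is 2/7.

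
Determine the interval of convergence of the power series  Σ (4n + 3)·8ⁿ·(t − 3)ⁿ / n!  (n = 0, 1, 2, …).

(−∞, ∞)

Apply the ratio test: |a_{n+1}| / |a_n| = (4(n+1) + 3)/(4n + 3) · 8 · 1/(n+1), which tends to 0 as n → ∞.
The ratio tends to 0 regardless of t, hence R = ∞.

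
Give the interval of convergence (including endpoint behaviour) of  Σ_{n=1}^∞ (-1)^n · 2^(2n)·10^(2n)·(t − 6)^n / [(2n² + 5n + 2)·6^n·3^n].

[1191/200, 1209/200]

The ratio of consecutive coefficients is [(2n² + 5n + 2)/(2(n+1)² + 5(n+1) + 2)] · 4·100/(6·3) → 200/9.
The series converges when 200/9 · |t − 6| < 1, giving R = 9/200.
When t = 1209/200, the series is dominated by a constant times Σ 1/n², which converges (p = 2 > 1).
When t = 1191/200, the terms are on the order of 1/n², so the series converges absolutely by comparison with the p-series (p = 2 > 1).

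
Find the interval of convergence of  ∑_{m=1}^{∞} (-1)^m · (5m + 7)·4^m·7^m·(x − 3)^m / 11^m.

(73/28, 95/28)

Ratio test: |a_{m+1}/a_m| = [(5(m+1) + 7)/(5m + 7)] · 4·7/11 → 28/11 as m → ∞.
Thus R = 1/(28/11) = 11/28.
At x = 95/28: the terms do not tend to 0, so the series diverges.
Endpoint x = 73/28: the terms do not tend to 0, so the series diverges.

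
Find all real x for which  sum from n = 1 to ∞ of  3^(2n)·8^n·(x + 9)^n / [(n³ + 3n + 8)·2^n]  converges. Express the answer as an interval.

[-325/36, -323/36]

Ratio test: |a_{n+1}/a_n| = [(n³ + 3n + 8)/((n+1)³ + 3(n+1) + 8)] · 9·8/2 → 36 as n → ∞.
The series converges when 36 · |x + 9| < 1, giving R = 1/36.
Check x = -323/36: the terms are on the order of 1/n³, so the series converges absolutely by comparison with the p-series (p = 3 > 1).
Endpoint x = -325/36: the terms are on the order of 1/n³, so the series converges absolutely by comparison with the p-series (p = 3 > 1).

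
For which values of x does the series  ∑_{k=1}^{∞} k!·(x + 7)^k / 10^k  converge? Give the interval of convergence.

By the ratio test, |a_{k+1}/a_k| = (k+1) · 1/10 → ∞.
Since the ratio → ∞, the series diverges for every x ≠ -7, and R = 0.

{-7}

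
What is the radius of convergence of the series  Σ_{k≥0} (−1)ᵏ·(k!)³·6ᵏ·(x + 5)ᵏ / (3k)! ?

Apply the ratio test: |a_{k+1}| / |a_k| = (k+1)³/[(3k+1)·(3k+2)·(3k+3)] · 6, which tends to 2/9 as k → ∞.
Thus R = 1/(2/9) = 9/2.

R = 9/2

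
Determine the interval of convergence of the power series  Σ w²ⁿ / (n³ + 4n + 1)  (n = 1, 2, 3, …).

[-1, 1]

By the ratio test, |a_{n+1}/a_n| = (n³ + 4n + 1)/((n+1)³ + 4(n+1) + 1) → 1.
Since the exponent of w increases by 2 each term, convergence requires |w|² < 1, hence R = 1.
Endpoint w = 1: the series is dominated by a constant times Σ 1/n³, which converges (p = 3 > 1).
Check w = -1: absolute convergence follows by limit comparison with Σ 1/n³.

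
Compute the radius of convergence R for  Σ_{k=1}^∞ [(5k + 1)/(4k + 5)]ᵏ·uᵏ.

Root test: |a_k|^(1/k) = (5k + 1)/(4k + 5) → 5/4.
Convergence for |u| · 5/4 < 1, i.e. |u| < 4/5. So R = 4/5.

R = 4/5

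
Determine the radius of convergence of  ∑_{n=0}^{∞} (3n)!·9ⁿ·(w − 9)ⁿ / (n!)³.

The ratio of consecutive coefficients is (3n+1)·(3n+2)·(3n+3)/(n+1)³ · 9 → 243.
Convergence for |w − 9| · 243 < 1, i.e. |w − 9| < 1/243. So R = 1/243.

R = 1/243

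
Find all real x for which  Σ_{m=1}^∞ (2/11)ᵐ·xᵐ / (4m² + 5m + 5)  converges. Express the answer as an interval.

[-11/2, 11/2]

Ratio test: |a_{m+1}/a_m| = [(4m² + 5m + 5)/(4(m+1)² + 5(m+1) + 5)] · 2/11 → 2/11 as m → ∞.
Hence the series converges for |x| < 1/(2/11) = 11/2, so the radius of convergence is 11/2.
When x = 11/2, the series is dominated by a constant times Σ 1/m², which converges (p = 2 > 1).
At x = -11/2: the series is dominated by a constant times Σ 1/m², which converges (p = 2 > 1).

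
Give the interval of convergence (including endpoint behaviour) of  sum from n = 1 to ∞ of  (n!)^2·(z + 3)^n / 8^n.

The ratio of consecutive coefficients is (n+1)² · 1/8 → ∞.
Since the ratio → ∞, the series diverges for every z ≠ -3, and R = 0.

{-3}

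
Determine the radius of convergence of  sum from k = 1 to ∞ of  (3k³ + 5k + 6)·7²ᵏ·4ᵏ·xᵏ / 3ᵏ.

R = 3/196

Ratio test: |a_{k+1}/a_k| = [(3(k+1)³ + 5(k+1) + 6)/(3k³ + 5k + 6)] · 49·4/3 → 196/3 as k → ∞.
Thus R = 1/(196/3) = 3/196.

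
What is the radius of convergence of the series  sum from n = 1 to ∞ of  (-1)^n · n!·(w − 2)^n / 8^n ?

The ratio of consecutive coefficients is (n+1) · 1/8 → ∞.
The ratio grows without bound, so the series diverges whenever (w − 2) ≠ 0; it converges only at w = 2. R = 0.

R = 0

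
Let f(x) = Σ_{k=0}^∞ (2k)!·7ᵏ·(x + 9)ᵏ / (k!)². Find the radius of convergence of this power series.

The ratio of consecutive coefficients is (2k+1)·(2k+2)/(k+1)² · 7 → 28.
The series converges when 28 · |x + 9| < 1, giving R = 1/28.

R = 1/28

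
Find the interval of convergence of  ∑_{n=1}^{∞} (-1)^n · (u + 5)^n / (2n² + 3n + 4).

[-6, -4]

Apply the ratio test: |a_{n+1}| / |a_n| = (2n² + 3n + 4)/(2(n+1)² + 3(n+1) + 4), which tends to 1 as n → ∞.
Convergence for |u + 5| < 1, so R = 1.
Check u = -4: the terms are on the order of 1/n², so the series converges absolutely by comparison with the p-series (p = 2 > 1).
Endpoint u = -6: absolute convergence follows by limit comparison with Σ 1/n².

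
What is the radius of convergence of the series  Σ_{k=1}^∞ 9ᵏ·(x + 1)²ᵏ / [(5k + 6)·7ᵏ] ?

The ratio of consecutive coefficients is [(5k + 6)/(5(k+1) + 6)] · 9/7 → 9/7.
Writing y = (x + 1)², the series in y has radius 7/9, so |x + 1| < √(7/9) and R = √7/3.

R = √7/3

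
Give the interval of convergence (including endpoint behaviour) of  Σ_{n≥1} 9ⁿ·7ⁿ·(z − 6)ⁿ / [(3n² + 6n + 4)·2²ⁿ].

[374/63, 382/63]

The ratio of consecutive coefficients is [(3n² + 6n + 4)/(3(n+1)² + 6(n+1) + 4)] · 9·7/4 → 63/4.
Thus R = 1/(63/4) = 4/63.
Check z = 382/63: the series is dominated by a constant times Σ 1/n², which converges (p = 2 > 1).
Endpoint z = 374/63: the series is dominated by a constant times Σ 1/n², which converges (p = 2 > 1).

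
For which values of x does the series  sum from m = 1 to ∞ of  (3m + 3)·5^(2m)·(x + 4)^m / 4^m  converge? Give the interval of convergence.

By the ratio test, |a_{m+1}/a_m| = [(3(m+1) + 3)/(3m + 3)] · 25/4 → 25/4.
Thus R = 1/(25/4) = 4/25.
When x = -96/25, the terms do not tend to 0, so the series diverges.
At x = -104/25: the m-th term does not approach 0; divergence by the term test.

(-104/25, -96/25)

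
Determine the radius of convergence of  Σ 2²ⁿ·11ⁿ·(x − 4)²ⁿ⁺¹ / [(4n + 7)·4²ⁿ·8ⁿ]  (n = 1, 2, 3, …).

By the ratio test, |a_{n+1}/a_n| = [(4n + 7)/(4(n+1) + 7)] · 4·11/(16·8) → 11/32.
Writing y = (x − 4)², the series in y has radius 32/11, so |x − 4| < √(32/11) and R = 4√22/11.

R = 4√22/11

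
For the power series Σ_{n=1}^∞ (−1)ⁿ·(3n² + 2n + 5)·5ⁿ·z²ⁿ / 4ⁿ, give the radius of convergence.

By the ratio test, |a_{n+1}/a_n| = [(3(n+1)² + 2(n+1) + 5)/(3n² + 2n + 5)] · 5/4 → 5/4.
Successive powers of z differ by 2, so the series converges when |z|² · 5/4 < 1, i.e. |z| < √(4/5). So R = 2√5/5.

R = 2√5/5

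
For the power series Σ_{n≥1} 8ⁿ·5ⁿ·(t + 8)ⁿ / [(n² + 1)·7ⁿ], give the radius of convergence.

R = 7/40

Ratio test: |a_{n+1}/a_n| = [(n² + 1)/((n+1)² + 1)] · 8·5/7 → 40/7 as n → ∞.
Hence the series converges for |t + 8| < 1/(40/7) = 7/40, so the radius of convergence is 7/40.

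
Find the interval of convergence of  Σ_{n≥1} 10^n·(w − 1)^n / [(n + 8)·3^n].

Apply the ratio test: |a_{n+1}| / |a_n| = [(n + 8)/((n+1) + 8)] · 10/3, which tends to 10/3 as n → ∞.
Thus R = 1/(10/3) = 3/10.
When w = 13/10, the terms are asymptotic to a nonzero constant times 1/n, so the series diverges by limit comparison with Σ 1/n.
Endpoint w = 7/10: an alternating series whose terms decrease to 0 in absolute value, so it converges by the Leibniz criterion.

[7/10, 13/10)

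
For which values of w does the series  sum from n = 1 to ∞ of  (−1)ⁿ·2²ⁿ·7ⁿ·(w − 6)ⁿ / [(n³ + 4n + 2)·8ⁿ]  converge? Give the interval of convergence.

Apply the ratio test: |a_{n+1}| / |a_n| = [(n³ + 4n + 2)/((n+1)³ + 4(n+1) + 2)] · 4·7/8, which tends to 7/2 as n → ∞.
Thus R = 1/(7/2) = 2/7.
Endpoint w = 44/7: absolute convergence follows by limit comparison with Σ 1/n³.
When w = 40/7, the series is dominated by a constant times Σ 1/n³, which converges (p = 3 > 1).

[40/7, 44/7]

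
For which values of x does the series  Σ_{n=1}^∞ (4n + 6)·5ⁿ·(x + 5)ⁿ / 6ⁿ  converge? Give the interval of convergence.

Apply the ratio test: |a_{n+1}| / |a_n| = [(4(n+1) + 6)/(4n + 6)] · 5/6, which tends to 5/6 as n → ∞.
Thus R = 1/(5/6) = 6/5.
At x = -19/5: the n-th term does not approach 0; divergence by the term test.
At x = -31/5: the terms do not tend to 0, so the series diverges.

(-31/5, -19/5)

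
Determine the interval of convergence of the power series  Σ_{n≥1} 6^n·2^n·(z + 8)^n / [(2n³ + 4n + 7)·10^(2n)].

[-49/3, 1/3]

Apply the ratio test: |a_{n+1}| / |a_n| = [(2n³ + 4n + 7)/(2(n+1)³ + 4(n+1) + 7)] · 6·2/100, which tends to 3/25 as n → ∞.
Hence the series converges for |z + 8| < 1/(3/25) = 25/3, so the radius of convergence is 25/3.
Check z = 1/3: the series is dominated by a constant times Σ 1/n³, which converges (p = 3 > 1).
When z = -49/3, the terms are on the order of 1/n³, so the series converges absolutely by comparison with the p-series (p = 3 > 1).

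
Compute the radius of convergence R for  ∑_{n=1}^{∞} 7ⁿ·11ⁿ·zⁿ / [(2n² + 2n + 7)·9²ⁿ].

R = 81/77

The ratio of consecutive coefficients is [(2n² + 2n + 7)/(2(n+1)² + 2(n+1) + 7)] · 7·11/81 → 77/81.
Hence the series converges for |z| < 1/(77/81) = 81/77, so the radius of convergence is 81/77.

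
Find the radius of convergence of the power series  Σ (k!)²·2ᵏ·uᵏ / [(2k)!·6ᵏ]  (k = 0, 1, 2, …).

R = 12

Apply the ratio test: |a_{k+1}| / |a_k| = (k+1)²/[(2k+1)·(2k+2)] · 2/6, which tends to 1/12 as k → ∞.
Thus R = 1/(1/12) = 12.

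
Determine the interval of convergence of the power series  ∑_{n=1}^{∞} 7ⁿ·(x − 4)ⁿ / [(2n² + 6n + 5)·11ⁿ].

[17/7, 39/7]

The ratio of consecutive coefficients is [(2n² + 6n + 5)/(2(n+1)² + 6(n+1) + 5)] · 7/11 → 7/11.
The series converges when 7/11 · |x − 4| < 1, giving R = 11/7.
Check x = 39/7: the series is dominated by a constant times Σ 1/n², which converges (p = 2 > 1).
Check x = 17/7: absolute convergence follows by limit comparison with Σ 1/n².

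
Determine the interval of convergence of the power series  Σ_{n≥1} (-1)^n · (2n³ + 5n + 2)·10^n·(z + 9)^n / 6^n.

Apply the ratio test: |a_{n+1}| / |a_n| = [(2(n+1)³ + 5(n+1) + 2)/(2n³ + 5n + 2)] · 10/6, which tends to 5/3 as n → ∞.
Thus R = 1/(5/3) = 3/5.
When z = -42/5, the terms do not tend to 0, so the series diverges.
Endpoint z = -48/5: the terms have absolute value of order n³, which does not tend to 0, so the series diverges by the divergence test.

(-48/5, -42/5)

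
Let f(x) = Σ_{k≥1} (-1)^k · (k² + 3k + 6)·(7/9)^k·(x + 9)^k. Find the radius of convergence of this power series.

R = 9/7

Ratio test: |a_{k+1}/a_k| = [((k+1)² + 3(k+1) + 6)/(k² + 3k + 6)] · 7/9 → 7/9 as k → ∞.
Hence the series converges for |x + 9| < 1/(7/9) = 9/7, so the radius of convergence is 9/7.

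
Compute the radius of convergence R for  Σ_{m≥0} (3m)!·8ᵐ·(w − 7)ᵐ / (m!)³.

R = 1/216

Apply the ratio test: |a_{m+1}| / |a_m| = (3m+1)·(3m+2)·(3m+3)/(m+1)³ · 8, which tends to 216 as m → ∞.
The series converges when 216 · |w − 7| < 1, giving R = 1/216.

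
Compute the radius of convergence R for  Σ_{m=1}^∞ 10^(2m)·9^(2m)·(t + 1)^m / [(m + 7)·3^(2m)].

R = 1/900

By the ratio test, |a_{m+1}/a_m| = [(m + 7)/((m+1) + 7)] · 100·81/9 → 900.
Thus R = 1/(900) = 1/900.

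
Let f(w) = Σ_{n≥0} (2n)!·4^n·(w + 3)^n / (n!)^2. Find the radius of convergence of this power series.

R = 1/16

By the ratio test, |a_{n+1}/a_n| = (2n+1)·(2n+2)/(n+1)² · 4 → 16.
The series converges when 16 · |w + 3| < 1, giving R = 1/16.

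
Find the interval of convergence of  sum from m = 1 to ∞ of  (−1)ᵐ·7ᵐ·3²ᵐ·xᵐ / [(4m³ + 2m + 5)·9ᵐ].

By the ratio test, |a_{m+1}/a_m| = [(4m³ + 2m + 5)/(4(m+1)³ + 2(m+1) + 5)] · 7·9/9 → 7.
Hence the series converges for |x| < 1/(7) = 1/7, so the radius of convergence is 1/7.
At x = 1/7: the terms are on the order of 1/m³, so the series converges absolutely by comparison with the p-series (p = 3 > 1).
Check x = -1/7: absolute convergence follows by limit comparison with Σ 1/m³.

[-1/7, 1/7]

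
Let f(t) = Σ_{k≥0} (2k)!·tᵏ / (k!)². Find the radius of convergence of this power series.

R = 1/4

Ratio test: |a_{k+1}/a_k| = (2k+1)·(2k+2)/(k+1)² → 4 as k → ∞.
The series converges when 4 · |t| < 1, giving R = 1/4.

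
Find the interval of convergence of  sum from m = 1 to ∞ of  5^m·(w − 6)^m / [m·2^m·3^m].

[24/5, 36/5)

Apply the ratio test: |a_{m+1}| / |a_m| = [m/(m+1)] · 5/(2·3), which tends to 5/6 as m → ∞.
Thus R = 1/(5/6) = 6/5.
At w = 36/5: the terms behave like c/m; limit comparison with the harmonic series gives divergence.
Check w = 24/5: an alternating series whose terms decrease to 0 in absolute value, so it converges by the Leibniz criterion.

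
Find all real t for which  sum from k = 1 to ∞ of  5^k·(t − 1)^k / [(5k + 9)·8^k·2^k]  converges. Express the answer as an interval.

[-11/5, 21/5)

The ratio of consecutive coefficients is [(5k + 9)/(5(k+1) + 9)] · 5/(8·2) → 5/16.
Convergence for |t − 1| · 5/16 < 1, i.e. |t − 1| < 16/5. So R = 16/5.
At t = 21/5: the terms behave like c/k; limit comparison with the harmonic series gives divergence.
Endpoint t = -11/5: convergence follows from the alternating series test (terms decrease monotonically to 0).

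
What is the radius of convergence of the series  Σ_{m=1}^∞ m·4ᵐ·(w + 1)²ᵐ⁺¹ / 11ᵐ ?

R = √11/2

Ratio test: |a_{m+1}/a_m| = [(m+1)/m] · 4/11 → 4/11 as m → ∞.
Writing y = (w + 1)², the series in y has radius 11/4, so |w + 1| < √(11/4) and R = √11/2.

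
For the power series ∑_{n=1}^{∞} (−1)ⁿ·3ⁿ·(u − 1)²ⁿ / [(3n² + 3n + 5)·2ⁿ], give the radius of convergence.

By the ratio test, |a_{n+1}/a_n| = [(3n² + 3n + 5)/(3(n+1)² + 3(n+1) + 5)] · 3/2 → 3/2.
Writing y = (u − 1)², the series in y has radius 2/3, so |u − 1| < √(2/3) and R = √6/3.

R = √6/3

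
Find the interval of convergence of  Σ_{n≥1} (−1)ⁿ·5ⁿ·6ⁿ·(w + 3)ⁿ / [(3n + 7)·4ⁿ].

Apply the ratio test: |a_{n+1}| / |a_n| = [(3n + 7)/(3(n+1) + 7)] · 5·6/4, which tends to 15/2 as n → ∞.
Thus R = 1/(15/2) = 2/15.
Endpoint w = -43/15: the terms alternate in sign and decrease monotonically to 0 in absolute value (size ~ c/n), so the alternating series test gives convergence.
Check w = -47/15: the terms behave like c/n; limit comparison with the harmonic series gives divergence.

(-47/15, -43/15]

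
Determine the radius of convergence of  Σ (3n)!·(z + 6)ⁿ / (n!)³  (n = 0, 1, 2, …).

R = 1/27

Ratio test: |a_{n+1}/a_n| = (3n+1)·(3n+2)·(3n+3)/(n+1)³ → 27 as n → ∞.
Hence the series converges for |z + 6| < 1/(27) = 1/27, so the radius of convergence is 1/27.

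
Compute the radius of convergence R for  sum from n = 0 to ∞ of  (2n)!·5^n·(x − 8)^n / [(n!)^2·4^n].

R = 1/5

Ratio test: |a_{n+1}/a_n| = (2n+1)·(2n+2)/(n+1)² · 5/4 → 5 as n → ∞.
Convergence for |x − 8| · 5 < 1, i.e. |x − 8| < 1/5. So R = 1/5.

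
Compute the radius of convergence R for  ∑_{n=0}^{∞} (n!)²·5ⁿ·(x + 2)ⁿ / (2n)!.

R = 4/5

Ratio test: |a_{n+1}/a_n| = (n+1)²/[(2n+1)·(2n+2)] · 5 → 5/4 as n → ∞.
The series converges when 5/4 · |x + 2| < 1, giving R = 4/5.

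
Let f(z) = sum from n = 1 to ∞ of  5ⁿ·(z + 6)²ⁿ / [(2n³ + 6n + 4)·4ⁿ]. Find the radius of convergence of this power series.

Ratio test: |a_{n+1}/a_n| = [(2n³ + 6n + 4)/(2(n+1)³ + 6(n+1) + 4)] · 5/4 → 5/4 as n → ∞.
Writing y = (z + 6)², the series in y has radius 4/5, so |z + 6| < √(4/5) and R = 2√5/5.

R = 2√5/5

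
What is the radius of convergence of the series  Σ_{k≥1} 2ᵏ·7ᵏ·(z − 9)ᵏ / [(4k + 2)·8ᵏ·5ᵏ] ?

R = 20/7

The ratio of consecutive coefficients is [(4k + 2)/(4(k+1) + 2)] · 2·7/(8·5) → 7/20.
The series converges when 7/20 · |z − 9| < 1, giving R = 20/7.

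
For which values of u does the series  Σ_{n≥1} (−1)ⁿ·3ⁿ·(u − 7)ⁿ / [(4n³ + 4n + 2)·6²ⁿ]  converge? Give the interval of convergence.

The ratio of consecutive coefficients is [(4n³ + 4n + 2)/(4(n+1)³ + 4(n+1) + 2)] · 3/36 → 1/12.
Convergence for |u − 7| · 1/12 < 1, i.e. |u − 7| < 12. So R = 12.
When u = 19, the terms are on the order of 1/n³, so the series converges absolutely by comparison with the p-series (p = 3 > 1).
When u = -5, absolute convergence follows by limit comparison with Σ 1/n³.

[-5, 19]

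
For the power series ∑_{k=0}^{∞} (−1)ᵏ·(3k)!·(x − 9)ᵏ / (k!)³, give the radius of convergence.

R = 1/27

By the ratio test, |a_{k+1}/a_k| = (3k+1)·(3k+2)·(3k+3)/(k+1)³ → 27.
Thus R = 1/(27) = 1/27.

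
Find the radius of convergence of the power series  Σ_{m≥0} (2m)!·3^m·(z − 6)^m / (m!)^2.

R = 1/12

Ratio test: |a_{m+1}/a_m| = (2m+1)·(2m+2)/(m+1)² · 3 → 12 as m → ∞.
Convergence for |z − 6| · 12 < 1, i.e. |z − 6| < 1/12. So R = 1/12.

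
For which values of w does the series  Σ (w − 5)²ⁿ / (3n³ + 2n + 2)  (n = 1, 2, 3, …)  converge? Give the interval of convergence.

Apply the ratio test: |a_{n+1}| / |a_n| = (3n³ + 2n + 2)/(3(n+1)³ + 2(n+1) + 2), which tends to 1 as n → ∞.
Successive powers of (w − 5) differ by 2, so the series converges when |w − 5|² · 1 < 1, i.e. |w − 5| < √(1) = 1. So R = 1.
Check w = 6: the terms are on the order of 1/n³, so the series converges absolutely by comparison with the p-series (p = 3 > 1).
When w = 4, the series is dominated by a constant times Σ 1/n³, which converges (p = 3 > 1).

[4, 6]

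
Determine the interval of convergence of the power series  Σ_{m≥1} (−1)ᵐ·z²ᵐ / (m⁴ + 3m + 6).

Ratio test: |a_{m+1}/a_m| = (m⁴ + 3m + 6)/((m+1)⁴ + 3(m+1) + 6) → 1 as m → ∞.
Successive powers of z differ by 2, so the series converges when |z|² · 1 < 1, i.e. |z| < √(1) = 1. So R = 1.
Endpoint z = 1: absolute convergence follows by limit comparison with Σ 1/m⁴.
Endpoint z = -1: absolute convergence follows by limit comparison with Σ 1/m⁴.

[-1, 1]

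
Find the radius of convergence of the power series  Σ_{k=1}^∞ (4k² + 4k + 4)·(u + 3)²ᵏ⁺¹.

Ratio test: |a_{k+1}/a_k| = (4(k+1)² + 4(k+1) + 4)/(4k² + 4k + 4) → 1 as k → ∞.
Successive powers of (u + 3) differ by 2, so the series converges when |u + 3|² · 1 < 1, i.e. |u + 3| < √(1) = 1. So R = 1.

R = 1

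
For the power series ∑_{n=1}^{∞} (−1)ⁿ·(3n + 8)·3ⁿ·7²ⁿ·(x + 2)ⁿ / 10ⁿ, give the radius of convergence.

R = 10/147

By the ratio test, |a_{n+1}/a_n| = [(3(n+1) + 8)/(3n + 8)] · 3·49/10 → 147/10.
Thus R = 1/(147/10) = 10/147.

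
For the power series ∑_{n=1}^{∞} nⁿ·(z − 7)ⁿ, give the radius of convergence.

R = 0

By the Cauchy root test, |a_n|^(1/n) = n → ∞.
The root grows without bound, so R = 0 (convergence only at z = 7).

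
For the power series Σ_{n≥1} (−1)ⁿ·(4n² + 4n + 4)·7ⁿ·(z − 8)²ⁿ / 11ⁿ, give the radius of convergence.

R = √77/7

By the ratio test, |a_{n+1}/a_n| = [(4(n+1)² + 4(n+1) + 4)/(4n² + 4n + 4)] · 7/11 → 7/11.
Writing y = (z − 8)², the series in y has radius 11/7, so |z − 8| < √(11/7) and R = √77/7.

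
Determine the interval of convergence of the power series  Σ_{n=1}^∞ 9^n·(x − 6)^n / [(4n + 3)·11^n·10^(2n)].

[-1046/9, 1154/9)

Apply the ratio test: |a_{n+1}| / |a_n| = [(4n + 3)/(4(n+1) + 3)] · 9/(11·100), which tends to 9/1100 as n → ∞.
Thus R = 1/(9/1100) = 1100/9.
At x = 1154/9: the terms are asymptotic to a nonzero constant times 1/n, so the series diverges by limit comparison with Σ 1/n.
Check x = -1046/9: the terms alternate in sign and decrease monotonically to 0 in absolute value (size ~ c/n), so the alternating series test gives convergence.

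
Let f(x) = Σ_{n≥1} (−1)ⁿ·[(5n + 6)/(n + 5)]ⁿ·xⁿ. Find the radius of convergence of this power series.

By the Cauchy root test, |a_n|^(1/n) = (5n + 6)/(n + 5) → 5.
Thus R = 1/(5) = 1/5.

R = 1/5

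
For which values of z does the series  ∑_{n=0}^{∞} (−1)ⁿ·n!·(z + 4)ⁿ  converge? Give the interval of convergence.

The ratio of consecutive coefficients is (n+1) → ∞.
The terms grow without bound for any (z + 4) ≠ 0, so R = 0 (convergence only at z = -4).

{-4}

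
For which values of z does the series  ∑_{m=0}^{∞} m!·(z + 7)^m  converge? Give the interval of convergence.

{-7}

The ratio of consecutive coefficients is (m+1) → ∞.
The terms grow without bound for any (z + 7) ≠ 0, so R = 0 (convergence only at z = -7).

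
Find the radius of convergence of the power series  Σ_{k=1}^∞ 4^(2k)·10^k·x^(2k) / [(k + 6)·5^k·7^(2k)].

R = 7√2/8

Apply the ratio test: |a_{k+1}| / |a_k| = [(k + 6)/((k+1) + 6)] · 16·10/(5·49), which tends to 32/49 as k → ∞.
Successive powers of x differ by 2, so the series converges when |x|² · 32/49 < 1, i.e. |x| < √(49/32). So R = 7√2/8.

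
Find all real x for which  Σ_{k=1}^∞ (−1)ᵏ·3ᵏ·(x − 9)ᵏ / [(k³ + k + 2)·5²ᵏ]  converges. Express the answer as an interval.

[2/3, 52/3]

Apply the ratio test: |a_{k+1}| / |a_k| = [(k³ + k + 2)/((k+1)³ + (k+1) + 2)] · 3/25, which tends to 3/25 as k → ∞.
The series converges when 3/25 · |x − 9| < 1, giving R = 25/3.
Endpoint x = 52/3: the terms are on the order of 1/k³, so the series converges absolutely by comparison with the p-series (p = 3 > 1).
Check x = 2/3: the series is dominated by a constant times Σ 1/k³, which converges (p = 3 > 1).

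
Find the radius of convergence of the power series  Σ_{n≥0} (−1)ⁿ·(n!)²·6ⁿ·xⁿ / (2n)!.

R = 2/3

Ratio test: |a_{n+1}/a_n| = (n+1)²/[(2n+1)·(2n+2)] · 6 → 3/2 as n → ∞.
Convergence for |x| · 3/2 < 1, i.e. |x| < 2/3. So R = 2/3.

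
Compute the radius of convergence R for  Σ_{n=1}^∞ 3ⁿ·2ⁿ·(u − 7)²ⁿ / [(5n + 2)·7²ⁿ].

Ratio test: |a_{n+1}/a_n| = [(5n + 2)/(5(n+1) + 2)] · 3·2/49 → 6/49 as n → ∞.
Since the exponent of (u − 7) increases by 2 each term, convergence requires |u − 7|² < 49/6, hence R = 7√6/6.

R = 7√6/6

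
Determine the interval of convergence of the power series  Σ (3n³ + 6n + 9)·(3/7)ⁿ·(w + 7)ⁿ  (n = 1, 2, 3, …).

Apply the ratio test: |a_{n+1}| / |a_n| = [(3(n+1)³ + 6(n+1) + 9)/(3n³ + 6n + 9)] · 3/7, which tends to 3/7 as n → ∞.
Hence the series converges for |w + 7| < 1/(3/7) = 7/3, so the radius of convergence is 7/3.
Endpoint w = -14/3: the terms have absolute value of order n³, which does not tend to 0, so the series diverges by the divergence test.
Check w = -28/3: the terms do not tend to 0, so the series diverges.

(-28/3, -14/3)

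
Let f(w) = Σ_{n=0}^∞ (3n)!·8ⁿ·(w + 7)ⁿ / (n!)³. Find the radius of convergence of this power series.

Ratio test: |a_{n+1}/a_n| = (3n+1)·(3n+2)·(3n+3)/(n+1)³ · 8 → 216 as n → ∞.
The series converges when 216 · |w + 7| < 1, giving R = 1/216.

R = 1/216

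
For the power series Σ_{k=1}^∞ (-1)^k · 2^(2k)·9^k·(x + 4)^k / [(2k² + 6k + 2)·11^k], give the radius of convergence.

Ratio test: |a_{k+1}/a_k| = [(2k² + 6k + 2)/(2(k+1)² + 6(k+1) + 2)] · 4·9/11 → 36/11 as k → ∞.
Hence the series converges for |x + 4| < 1/(36/11) = 11/36, so the radius of convergence is 11/36.

R = 11/36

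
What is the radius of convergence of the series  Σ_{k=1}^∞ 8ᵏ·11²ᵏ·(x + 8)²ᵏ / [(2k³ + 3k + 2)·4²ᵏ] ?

R = √2/11

Ratio test: |a_{k+1}/a_k| = [(2k³ + 3k + 2)/(2(k+1)³ + 3(k+1) + 2)] · 8·121/16 → 121/2 as k → ∞.
Since the exponent of (x + 8) increases by 2 each term, convergence requires |x + 8|² < 2/121, hence R = √2/11.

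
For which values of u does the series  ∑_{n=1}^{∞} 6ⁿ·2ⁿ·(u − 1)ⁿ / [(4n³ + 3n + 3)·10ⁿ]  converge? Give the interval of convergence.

The ratio of consecutive coefficients is [(4n³ + 3n + 3)/(4(n+1)³ + 3(n+1) + 3)] · 6·2/10 → 6/5.
Convergence for |u − 1| · 6/5 < 1, i.e. |u − 1| < 5/6. So R = 5/6.
When u = 11/6, the series is dominated by a constant times Σ 1/n³, which converges (p = 3 > 1).
When u = 1/6, absolute convergence follows by limit comparison with Σ 1/n³.

[1/6, 11/6]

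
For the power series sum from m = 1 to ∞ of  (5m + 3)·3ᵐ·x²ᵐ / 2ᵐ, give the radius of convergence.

The ratio of consecutive coefficients is [(5(m+1) + 3)/(5m + 3)] · 3/2 → 3/2.
Writing y = x², the series in y has radius 2/3, so |x| < √(2/3) and R = √6/3.

R = √6/3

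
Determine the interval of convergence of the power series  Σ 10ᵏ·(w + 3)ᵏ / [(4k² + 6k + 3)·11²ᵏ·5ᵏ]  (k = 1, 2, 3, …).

[-127/2, 115/2]

By the ratio test, |a_{k+1}/a_k| = [(4k² + 6k + 3)/(4(k+1)² + 6(k+1) + 3)] · 10/(121·5) → 2/121.
Thus R = 1/(2/121) = 121/2.
When w = 115/2, absolute convergence follows by limit comparison with Σ 1/k².
When w = -127/2, the series is dominated by a constant times Σ 1/k², which converges (p = 2 > 1).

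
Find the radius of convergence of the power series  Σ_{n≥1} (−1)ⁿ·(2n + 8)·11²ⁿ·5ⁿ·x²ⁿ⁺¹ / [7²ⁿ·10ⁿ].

R = 7√2/11

Apply the ratio test: |a_{n+1}| / |a_n| = [(2(n+1) + 8)/(2n + 8)] · 121·5/(49·10), which tends to 121/98 as n → ∞.
Since the exponent of x increases by 2 each term, convergence requires |x|² < 98/121, hence R = 7√2/11.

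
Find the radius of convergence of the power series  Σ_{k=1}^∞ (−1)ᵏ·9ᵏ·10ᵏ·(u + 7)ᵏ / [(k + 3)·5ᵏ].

R = 1/18

Apply the ratio test: |a_{k+1}| / |a_k| = [(k + 3)/((k+1) + 3)] · 9·10/5, which tends to 18 as k → ∞.
Convergence for |u + 7| · 18 < 1, i.e. |u + 7| < 1/18. So R = 1/18.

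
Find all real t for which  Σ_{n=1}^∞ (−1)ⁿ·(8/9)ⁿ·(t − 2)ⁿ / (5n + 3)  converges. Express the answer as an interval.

The ratio of consecutive coefficients is [(5n + 3)/(5(n+1) + 3)] · 8/9 → 8/9.
Convergence for |t − 2| · 8/9 < 1, i.e. |t − 2| < 9/8. So R = 9/8.
Endpoint t = 25/8: the terms alternate in sign and decrease monotonically to 0 in absolute value (size ~ c/n), so the alternating series test gives convergence.
Endpoint t = 7/8: the terms are asymptotic to a nonzero constant times 1/n, so the series diverges by limit comparison with Σ 1/n.

(7/8, 25/8]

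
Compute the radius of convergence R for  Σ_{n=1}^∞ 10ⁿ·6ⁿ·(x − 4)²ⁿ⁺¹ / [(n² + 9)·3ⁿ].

R = √5/10

By the ratio test, |a_{n+1}/a_n| = [(n² + 9)/((n+1)² + 9)] · 10·6/3 → 20.
Successive powers of (x − 4) differ by 2, so the series converges when |x − 4|² · 20 < 1, i.e. |x − 4| < √(1/20). So R = √5/10.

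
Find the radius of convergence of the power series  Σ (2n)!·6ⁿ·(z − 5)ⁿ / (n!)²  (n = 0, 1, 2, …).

R = 1/24

By the ratio test, |a_{n+1}/a_n| = (2n+1)·(2n+2)/(n+1)² · 6 → 24.
The series converges when 24 · |z − 5| < 1, giving R = 1/24.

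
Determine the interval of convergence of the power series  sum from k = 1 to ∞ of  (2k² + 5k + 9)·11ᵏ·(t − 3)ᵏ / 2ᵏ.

(31/11, 35/11)

By the ratio test, |a_{k+1}/a_k| = [(2(k+1)² + 5(k+1) + 9)/(2k² + 5k + 9)] · 11/2 → 11/2.
The series converges when 11/2 · |t − 3| < 1, giving R = 2/11.
Endpoint t = 35/11: the terms have absolute value of order k², which does not tend to 0, so the series diverges by the divergence test.
Check t = 31/11: the k-th term does not approach 0; divergence by the term test.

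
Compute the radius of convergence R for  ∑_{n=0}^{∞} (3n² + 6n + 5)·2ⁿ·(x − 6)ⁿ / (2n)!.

R = ∞

Apply the ratio test: |a_{n+1}| / |a_n| = (3(n+1)² + 6(n+1) + 5)/(3n² + 6n + 5) · 2 · 1/[(2n+1)·(2n+2)], which tends to 0 as n → ∞.
The ratio tends to 0 regardless of x, hence R = ∞.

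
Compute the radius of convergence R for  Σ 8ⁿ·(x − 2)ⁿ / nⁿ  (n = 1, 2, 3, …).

R = ∞

By the Cauchy root test, |a_n|^(1/n) = 8/n → 0.
Since the n-th root of |a_n| tends to 0, the series converges for all real x; R = ∞.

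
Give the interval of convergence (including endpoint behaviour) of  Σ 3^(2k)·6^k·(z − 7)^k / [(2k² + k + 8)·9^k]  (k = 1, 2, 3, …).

[41/6, 43/6]

By the ratio test, |a_{k+1}/a_k| = [(2k² + k + 8)/(2(k+1)² + (k+1) + 8)] · 9·6/9 → 6.
Thus R = 1/(6) = 1/6.
When z = 43/6, the terms are on the order of 1/k², so the series converges absolutely by comparison with the p-series (p = 2 > 1).
Endpoint z = 41/6: the series is dominated by a constant times Σ 1/k², which converges (p = 2 > 1).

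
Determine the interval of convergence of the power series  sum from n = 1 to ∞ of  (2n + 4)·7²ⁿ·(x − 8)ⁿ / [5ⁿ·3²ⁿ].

(347/49, 437/49)

Apply the ratio test: |a_{n+1}| / |a_n| = [(2(n+1) + 4)/(2n + 4)] · 49/(5·9), which tends to 49/45 as n → ∞.
Hence the series converges for |x − 8| < 1/(49/45) = 45/49, so the radius of convergence is 45/49.
When x = 437/49, the terms have absolute value of order n, which does not tend to 0, so the series diverges by the divergence test.
Endpoint x = 347/49: the n-th term does not approach 0; divergence by the term test.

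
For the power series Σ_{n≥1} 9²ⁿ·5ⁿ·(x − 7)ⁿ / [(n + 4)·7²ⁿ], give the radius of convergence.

R = 49/405

Ratio test: |a_{n+1}/a_n| = [(n + 4)/((n+1) + 4)] · 81·5/49 → 405/49 as n → ∞.
Hence the series converges for |x − 7| < 1/(405/49) = 49/405, so the radius of convergence is 49/405.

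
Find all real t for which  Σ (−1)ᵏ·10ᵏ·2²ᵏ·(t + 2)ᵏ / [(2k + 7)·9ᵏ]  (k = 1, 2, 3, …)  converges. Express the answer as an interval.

Apply the ratio test: |a_{k+1}| / |a_k| = [(2k + 7)/(2(k+1) + 7)] · 10·4/9, which tends to 40/9 as k → ∞.
Thus R = 1/(40/9) = 9/40.
Endpoint t = -71/40: an alternating series whose terms decrease to 0 in absolute value, so it converges by the Leibniz criterion.
At t = -89/40: comparison with the harmonic series Σ 1/k shows the series diverges.

(-89/40, -71/40]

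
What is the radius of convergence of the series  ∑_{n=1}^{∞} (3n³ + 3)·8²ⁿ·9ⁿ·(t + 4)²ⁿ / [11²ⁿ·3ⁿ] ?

R = 11√3/24

Apply the ratio test: |a_{n+1}| / |a_n| = [(3(n+1)³ + 3)/(3n³ + 3)] · 64·9/(121·3), which tends to 192/121 as n → ∞.
Writing y = (t + 4)², the series in y has radius 121/192, so |t + 4| < √(121/192) and R = 11√3/24.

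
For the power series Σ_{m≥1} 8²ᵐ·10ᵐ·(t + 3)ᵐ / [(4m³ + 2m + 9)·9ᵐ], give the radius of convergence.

R = 9/640

Apply the ratio test: |a_{m+1}| / |a_m| = [(4m³ + 2m + 9)/(4(m+1)³ + 2(m+1) + 9)] · 64·10/9, which tends to 640/9 as m → ∞.
Convergence for |t + 3| · 640/9 < 1, i.e. |t + 3| < 9/640. So R = 9/640.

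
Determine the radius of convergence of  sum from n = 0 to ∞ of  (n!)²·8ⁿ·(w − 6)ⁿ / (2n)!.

R = 1/2

Apply the ratio test: |a_{n+1}| / |a_n| = (n+1)²/[(2n+1)·(2n+2)] · 8, which tends to 2 as n → ∞.
Convergence for |w − 6| · 2 < 1, i.e. |w − 6| < 1/2. So R = 1/2.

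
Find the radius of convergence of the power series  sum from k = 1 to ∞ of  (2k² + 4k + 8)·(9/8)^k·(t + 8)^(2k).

R = 2√2/3

Ratio test: |a_{k+1}/a_k| = [(2(k+1)² + 4(k+1) + 8)/(2k² + 4k + 8)] · 9/8 → 9/8 as k → ∞.
Writing y = (t + 8)², the series in y has radius 8/9, so |t + 8| < √(8/9) and R = 2√2/3.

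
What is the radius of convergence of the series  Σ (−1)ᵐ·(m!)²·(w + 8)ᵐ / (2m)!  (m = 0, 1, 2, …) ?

Ratio test: |a_{m+1}/a_m| = (m+1)²/[(2m+1)·(2m+2)] → 1/4 as m → ∞.
Convergence for |w + 8| · 1/4 < 1, i.e. |w + 8| < 4. So R = 4.

R = 4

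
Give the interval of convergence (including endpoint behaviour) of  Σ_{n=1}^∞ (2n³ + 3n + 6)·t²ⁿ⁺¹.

(-1, 1)

The ratio of consecutive coefficients is (2(n+1)³ + 3(n+1) + 6)/(2n³ + 3n + 6) → 1.
Writing y = t², the series in y has radius 1, so |t| < √(1) = 1 and R = 1.
When t = 1, the terms do not tend to 0, so the series diverges.
Check t = -1: the terms have absolute value of order n³, which does not tend to 0, so the series diverges by the divergence test.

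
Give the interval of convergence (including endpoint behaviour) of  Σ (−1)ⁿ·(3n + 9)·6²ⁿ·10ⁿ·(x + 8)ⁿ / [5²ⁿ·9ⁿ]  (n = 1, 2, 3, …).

(-69/8, -59/8)

The ratio of consecutive coefficients is [(3(n+1) + 9)/(3n + 9)] · 36·10/(25·9) → 8/5.
Thus R = 1/(8/5) = 5/8.
At x = -59/8: the terms do not tend to 0, so the series diverges.
At x = -69/8: the terms do not tend to 0, so the series diverges.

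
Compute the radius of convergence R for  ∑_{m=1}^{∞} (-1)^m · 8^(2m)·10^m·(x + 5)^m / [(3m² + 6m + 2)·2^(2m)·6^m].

By the ratio test, |a_{m+1}/a_m| = [(3m² + 6m + 2)/(3(m+1)² + 6(m+1) + 2)] · 64·10/(4·6) → 80/3.
Thus R = 1/(80/3) = 3/80.

R = 3/80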